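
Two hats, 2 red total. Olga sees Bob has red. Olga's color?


Total red = 2, Bob = red
Red accounted for: 1
Remaining for Olga: 1
Olga's hat is red.

red


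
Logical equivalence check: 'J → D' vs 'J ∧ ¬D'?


Expression 1: J → D
Expression 2: J ∧ ¬D
Truth table (J D | Expr1 Expr2):
  T T |   T     F   ← differ
  T F |   F     T   ← differ
  F T |   T     F   ← differ
  F F |   T     F   ← differ
Counterexample: J=T, D=T gives Expr1 = T but Expr2 = F, so the expressions are NOT logically equivalent.

No


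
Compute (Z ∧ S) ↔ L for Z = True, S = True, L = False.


Z = True, S = True, L = False
Step 1: Z ∧ S = True AND True = True
Step 2: (True) ↔ L: true when both sides have same truth value.
Result: True ↔ False = False

False


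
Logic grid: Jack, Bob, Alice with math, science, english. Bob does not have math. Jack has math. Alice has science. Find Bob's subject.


From clues:
  Alice → science
  Jack → math
By elimination, Bob gets the remaining.

english


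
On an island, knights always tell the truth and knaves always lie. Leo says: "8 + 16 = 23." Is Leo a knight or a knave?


Statement: "8 + 16 = 23."
Actual: 8 + 16 = 24
Claimed: 23
Statement is FALSE → Leo lies → Knave

Knave


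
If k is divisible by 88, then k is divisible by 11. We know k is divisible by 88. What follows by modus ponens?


Modus ponens: P → Q, P ⊢ Q
P: k is divisible by 88
Q: k is divisible by 11
We have P → Q and P is true.
By modus ponens, Q must be true.

k is divisible by 11


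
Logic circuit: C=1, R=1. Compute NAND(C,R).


C AND R = 1
NOT(1) = 0

0


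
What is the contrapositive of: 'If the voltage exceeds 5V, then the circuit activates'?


Original: If the voltage exceeds 5V, then the circuit activates
Contrapositive: If ¬Q, then ¬P
Negate Q: not (the circuit activates)
Negate P: not (the voltage exceeds 5V)

If not (the circuit activates), then not (the voltage exceeds 5V).


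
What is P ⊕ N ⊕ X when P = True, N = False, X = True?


P = True, N = False, X = True
Step 1: P ⊕ N = True XOR False = True
Step 2: True ⊕ X = True XOR True = False
XOR is true when an odd number of operands are true.

False


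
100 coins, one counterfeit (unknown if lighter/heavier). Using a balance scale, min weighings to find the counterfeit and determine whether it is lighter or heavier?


Let n = 100. 200 possibilities (n coins × lighter/heavier); each weighing has 3 outcomes.
Bound for k weighings: say the first weighing puts j coins on each pan. If it tips, the 2j weighed coins remain suspects (each with a known direction) and k-1 weighings give 3^(k-1) outcomes; 3^(k-1) is odd, so 2j ≤ 3^(k-1) - 1. If it balances, the n - 2j unweighed coins remain with direction unknown: 2(n - 2j) ≤ 3^(k-1) - 1 by the same parity argument. Adding, n ≤ (3^(k-1) - 1) + (3^(k-1) - 1)/2 = (3^k - 3)/2, and the classical three-group strategy achieves this (3 coins in 2 weighings, 12 in 3, 39 in 4, 120 in 5).
So we need the smallest k with (3^k - 3)/2 ≥ 100.
k = 4: (3^4 - 3)/2 = 39 < 100 ✗
k = 5: (3^5 - 3)/2 = 120 ≥ 100 ✓

5


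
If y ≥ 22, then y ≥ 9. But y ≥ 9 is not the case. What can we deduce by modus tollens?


Modus tollens: P → Q, ¬Q ⊢ ¬P
P: y ≥ 22
Q: y ≥ 9
We have P → Q and Q is false.
By modus tollens, P must be false.

It is not the case that y ≥ 22


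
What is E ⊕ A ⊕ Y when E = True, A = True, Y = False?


E = True, A = True, Y = False
Step 1: E ⊕ A = True XOR True = False
Step 2: False ⊕ Y = False XOR False = False
XOR is true when an odd number of operands are true.

False


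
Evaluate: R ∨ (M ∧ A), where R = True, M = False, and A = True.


R = True, M = False, A = True
Step 1: M ∧ A = False AND True = False
Step 2: R ∨ False = True OR False = True
AND evaluated first (higher precedence); then OR applied.

True


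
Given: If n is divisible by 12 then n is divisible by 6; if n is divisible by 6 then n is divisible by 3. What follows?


Hypothetical syllogism: P → Q, Q → R ⊢ P → R
Premise 1: n is divisible by 12 → n is divisible by 6
Premise 2: n is divisible by 6 → n is divisible by 3
Chain the implications: the middle term (n is divisible by 6) links the two.
Conclusion: If n is divisible by 12, then n is divisible by 3.

If n is divisible by 12, then n is divisible by 3.


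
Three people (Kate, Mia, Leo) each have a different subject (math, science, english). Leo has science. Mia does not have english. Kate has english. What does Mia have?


From clues:
  Leo → science
  Kate → english
By elimination, Mia gets the remaining.

math


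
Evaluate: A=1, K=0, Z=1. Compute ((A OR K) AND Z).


A OR K = 1|0 = 1
1 AND 1 = 1

1


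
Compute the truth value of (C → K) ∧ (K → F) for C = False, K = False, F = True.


C = False, K = False, F = True
Step 1: C → K is false only when C=True and K=False. Result: True
Step 2: K → F is false only when K=True and F=False. Result: True
Step 3: True ∧ True = True

True


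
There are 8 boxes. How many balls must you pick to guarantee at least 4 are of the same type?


Pigeonhole: to guarantee k in one of n categories, need (k-1)×n + 1.
k = 4, n = 8
Minimum = (4-1) × 8 + 1 = 3 × 8 + 1

25


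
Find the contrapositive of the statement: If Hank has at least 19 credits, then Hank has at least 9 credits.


Original: If Hank has at least 19 credits, then Hank has at least 9 credits
Contrapositive: If ¬Q, then ¬P
Negate Q: not (Hank has at least 9 credits)
Negate P: not (Hank has at least 19 credits)

If not (Hank has at least 9 credits), then not (Hank has at least 19 credits).


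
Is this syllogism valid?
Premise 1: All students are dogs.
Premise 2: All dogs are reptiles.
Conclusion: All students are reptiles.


Premise 1: All students are dogs.
Premise 2: All dogs are reptiles.
Conclusion: All students are reptiles.
Barbara syllogism (AAA-1): All A are B, All B are C → All A are C.
Middle term (dogs) distributed in premise 2.

Valid


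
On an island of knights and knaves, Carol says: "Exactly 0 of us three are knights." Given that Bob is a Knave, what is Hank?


Carol claims exactly 0 knights among Carol, Bob, Hank.
Given: Bob is a Knave.

Case 1: Carol is a Knight (tells truth)
  Then exactly 0 of the three are knights.
  Counting Carol, Bob: 1 knight(s) so far. Need -1 more → impossible.
Case 2: Carol is a Knave (lies)
  Then the count is NOT 0.
  If Hank = Knave, count = 0 = 0 → claim would be true, contradicts lie.
  If Hank = Knight, count = 1 ≠ 0 → lie confirmed ✓

Hank is a Knight.

Knight


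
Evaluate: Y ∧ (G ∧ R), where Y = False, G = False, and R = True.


Y = False, G = False, R = True
Step 1: G ∧ R = False AND True = False
Step 2: Y ∧ False = False AND False = False
AND is true only when ALL operands are true.

False


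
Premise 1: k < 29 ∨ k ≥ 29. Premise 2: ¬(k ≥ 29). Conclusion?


Disjunctive syllogism: P ∨ Q, ¬P ⊢ Q
Disjunction: k < 29 ∨ k ≥ 29
We know it is not the case that k ≥ 29.
By disjunctive syllogism, the other disjunct must be true.

k < 29


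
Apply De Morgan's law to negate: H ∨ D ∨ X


De Morgan's law: ¬(P ∨ Q ∨ R) ≡ ¬P ∧ ¬Q ∧ ¬R
¬(H ∨ D ∨ X) = ¬H ∧ ¬D ∧ ¬X

¬H ∧ ¬D ∧ ¬X


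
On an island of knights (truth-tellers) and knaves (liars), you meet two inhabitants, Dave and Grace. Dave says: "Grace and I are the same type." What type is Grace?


Dave says: "Grace and I are the same type."
Case 1: Dave is a Knight (truth-teller)
  Statement is true → they ARE the same → Grace is also a Knight
Case 2: Dave is a Knave (liar)
  Statement is false → they are NOT the same → Grace is a Knight
In both cases, Grace is a Knight.

Knight


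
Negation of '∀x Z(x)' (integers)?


Original: ∀x Z(x)
Rule: ¬∀→∃, ¬∃→∀, negate predicate.
Negation: ∃x ¬Z(x)

∃x ¬Z(x)


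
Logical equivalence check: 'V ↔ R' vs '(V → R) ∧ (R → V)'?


Expression 1: V ↔ R
Expression 2: (V → R) ∧ (R → V)
Truth table (V R | Expr1 Expr2):
  T T |   T     T
  T F |   F     F
  F T |   F     F
  F F |   T     T
All 4 rows agree, so the expressions are logically equivalent.

Yes


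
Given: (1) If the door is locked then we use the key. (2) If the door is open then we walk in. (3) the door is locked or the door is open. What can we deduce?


Constructive dilemma: (P → Q) ∧ (R → S), P ∨ R ⊢ Q ∨ S
Premise 1: the door is locked → we use the key
Premise 2: the door is open → we walk in
Premise 3: the door is locked ∨ the door is open
Case 1: Assuming the door is locked, then by Premise 1, we use the key.
Case 2: Assuming the door is open, then by Premise 2, we walk in.
Since one of the door is locked or the door is open must hold, we get we use the key or we walk in.

We use the key or we walk in.


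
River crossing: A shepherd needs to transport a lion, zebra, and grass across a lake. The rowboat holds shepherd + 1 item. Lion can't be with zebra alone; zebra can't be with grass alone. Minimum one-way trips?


1. shepherd+zebra → 2. shepherd ← 3. shepherd+lion → 4. shepherd+zebra ← 5. shepherd+grass → 6. shepherd ← 7. shepherd+zebra →
Minimum trips = 7

7


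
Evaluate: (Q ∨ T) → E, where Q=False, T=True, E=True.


Q = False, T = True, E = True
Expression: (Q ∨ T) → E
Step 1: Q ∨ T = False OR True = True
Step 2: (True) → E = True → True (false only if antecedent True and consequent False) = True

True


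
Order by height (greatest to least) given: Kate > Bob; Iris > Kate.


Constraints: Kate > Bob; Iris > Kate
Method: at each step, the next-highest is the one remaining person who never appears on the smaller side of a constraint between remaining people.
  Step 1: remaining {Kate, Iris, Bob}; on the smaller side: {Kate, Bob} → Iris is next (Iris > Kate).
  Step 2: remaining {Kate, Bob}; on the smaller side: {Bob} → Kate is next (Kate > Bob).
  Step 3: only Bob remains → lowest.
Final ranking (highest to lowest):

Iris > Kate > Bob


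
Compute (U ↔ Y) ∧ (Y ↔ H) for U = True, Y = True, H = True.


U = True, Y = True, H = True
Step 1: U ↔ Y is true when U and Y have the same value. Result: True
Step 2: Y ↔ H is true when Y and H have the same value. Result: True
Step 3: True ∧ True = True

True


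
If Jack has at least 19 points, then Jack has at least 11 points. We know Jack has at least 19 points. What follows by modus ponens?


Modus ponens: P → Q, P ⊢ Q
P: Jack has at least 19 points
Q: Jack has at least 11 points
We have P → Q and P is true.
By modus ponens, Q must be true.

Jack has at least 11 points


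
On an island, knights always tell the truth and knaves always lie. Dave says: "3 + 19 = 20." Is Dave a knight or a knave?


Statement: "3 + 19 = 20."
Actual: 3 + 19 = 22
Claimed: 20
Statement is FALSE → Dave lies → Knave

Knave


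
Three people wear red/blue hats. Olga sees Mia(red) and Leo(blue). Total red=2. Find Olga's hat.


Total red = 2, seen red = 1
Own red = 2 - 1 = 1
Olga's hat is red.

red


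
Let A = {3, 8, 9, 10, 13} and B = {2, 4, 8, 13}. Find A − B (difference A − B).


A = {3, 8, 9, 10, 13}
B = {2, 4, 8, 13}
Operation: difference A − B
In A but not B: 3, 9, 10

{3, 9, 10}


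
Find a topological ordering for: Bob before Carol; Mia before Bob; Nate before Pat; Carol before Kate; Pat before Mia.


Constraints: Bob before Carol; Mia before Bob; Nate before Pat; Carol before Kate; Pat before Mia
Method: repeatedly schedule the remaining task that has no remaining task required before it.
  Step 1: remaining {Carol, Mia, Nate, Pat, Bob, Kate}; every task except Nate still has a predecessor pending → schedule Nate.
  Step 2: remaining {Carol, Mia, Pat, Bob, Kate}; every task except Pat still has a predecessor pending → schedule Pat.
  Step 3: remaining {Carol, Mia, Bob, Kate}; every task except Mia still has a predecessor pending → schedule Mia.
  Step 4: remaining {Carol, Bob, Kate}; every task except Bob still has a predecessor pending → schedule Bob.
  Step 5: remaining {Carol, Kate}; every task except Carol still has a predecessor pending → schedule Carol.
  Step 6: only Kate remains → schedule Kate.
Resulting order:

Nate → Pat → Mia → Bob → Carol → Kate


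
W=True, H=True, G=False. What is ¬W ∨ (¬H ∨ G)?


W = True, H = True, G = False
Expression: ¬W ∨ (¬H ∨ G)
Step 1: ¬H = NOT True = False
Step 2: ¬H ∨ G = False OR False = False
Step 3: ¬W = NOT True = False
Step 4: (False) ∨ (False) = False OR False = False

False


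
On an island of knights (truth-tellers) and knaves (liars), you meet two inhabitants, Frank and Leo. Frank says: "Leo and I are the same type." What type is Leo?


Frank says: "Leo and I are the same type."
Case 1: Frank is a Knight (truth-teller)
  Statement is true → they ARE the same → Leo is also a Knight
Case 2: Frank is a Knave (liar)
  Statement is false → they are NOT the same → Leo is a Knight
In both cases, Leo is a Knight.

Knight


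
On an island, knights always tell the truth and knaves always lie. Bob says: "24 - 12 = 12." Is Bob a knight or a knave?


Statement: "24 - 12 = 12."
Actual: 24 - 12 = 12
Claimed: 12
Statement is TRUE → Bob tells the truth → Knight

Knight


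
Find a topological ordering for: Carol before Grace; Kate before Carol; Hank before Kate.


Constraints: Carol before Grace; Kate before Carol; Hank before Kate
Method: repeatedly schedule the remaining task that has no remaining task required before it.
  Step 1: remaining {Grace, Hank, Carol, Kate}; every task except Hank still has a predecessor pending → schedule Hank.
  Step 2: remaining {Grace, Carol, Kate}; every task except Kate still has a predecessor pending → schedule Kate.
  Step 3: remaining {Grace, Carol}; every task except Carol still has a predecessor pending → schedule Carol.
  Step 4: only Grace remains → schedule Grace.
Resulting order:

Hank → Kate → Carol → Grace


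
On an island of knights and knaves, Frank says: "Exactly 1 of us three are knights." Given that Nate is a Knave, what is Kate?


Frank claims exactly 1 knights among Frank, Nate, Kate.
Given: Nate is a Knave.

Case 1: Frank is a Knight (tells truth)
  Then exactly 1 of the three are knights.
  Counting Frank, Nate: 1 knight(s) so far. Need 0 more → Kate = Knave.
Case 2: Frank is a Knave (lies)
  Then the count is NOT 1.
  If Kate = Knight, count = 1 = 1 → claim would be true, contradicts lie.
  If Kate = Knave, count = 0 ≠ 1 → lie confirmed ✓

Kate is a Knave.

Knave


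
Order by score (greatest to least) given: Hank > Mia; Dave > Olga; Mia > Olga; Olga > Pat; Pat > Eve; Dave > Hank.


Constraints: Hank > Mia; Dave > Olga; Mia > Olga; Olga > Pat; Pat > Eve; Dave > Hank
Method: at each step, the next-highest is the one remaining person who never appears on the smaller side of a constraint between remaining people.
  Step 1: remaining {Dave, Eve, Mia, Olga, Pat, Hank}; on the smaller side: {Eve, Mia, Olga, Pat, Hank} → Dave is next (Dave > Olga; Dave > Hank).
  Step 2: remaining {Eve, Mia, Olga, Pat, Hank}; on the smaller side: {Eve, Mia, Olga, Pat} → Hank is next (Hank > Mia).
  Step 3: remaining {Eve, Mia, Olga, Pat}; on the smaller side: {Eve, Olga, Pat} → Mia is next (Mia > Olga).
  Step 4: remaining {Eve, Olga, Pat}; on the smaller side: {Eve, Pat} → Olga is next (Olga > Pat).
  Step 5: remaining {Eve, Pat}; on the smaller side: {Eve} → Pat is next (Pat > Eve).
  Step 6: only Eve remains → lowest.
Final ranking (highest to lowest):

Dave > Hank > Mia > Olga > Pat > Eve


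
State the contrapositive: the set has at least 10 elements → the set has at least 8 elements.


Original: If the set has at least 10 elements, then the set has at least 8 elements
Contrapositive: If ¬Q, then ¬P
Negate Q: not (the set has at least 8 elements)
Negate P: not (the set has at least 10 elements)

If not (the set has at least 8 elements), then not (the set has at least 10 elements).


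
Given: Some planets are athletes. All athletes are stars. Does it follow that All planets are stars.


Premise 1: Some planets are athletes.
Premise 2: All athletes are stars.
Conclusion: All planets are stars.
Fallacy: illicit minor. The minor term (planets) is distributed in the conclusion ('All planets ...') but undistributed in its premise ('Some planets are athletes' doesn't cover all planets).
Only 'Some planets are stars' follows, not 'All'.

Invalid


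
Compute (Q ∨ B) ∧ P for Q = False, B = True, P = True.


Q = False, B = True, P = True
Step 1: Q ∨ B = False OR True = True
Step 2: True ∧ P = True AND True = True
OR is true when at least one operand is true; AND requires both.

True


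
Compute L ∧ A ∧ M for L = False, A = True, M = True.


L = False, A = True, M = True
Step 1: L ∧ A = False AND True = False
Step 2: (False) ∧ M = (False) AND True = False
AND is true only when ALL operands are true.

False


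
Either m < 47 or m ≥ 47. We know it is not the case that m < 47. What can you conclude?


Disjunctive syllogism: P ∨ Q, ¬P ⊢ Q
Disjunction: m < 47 ∨ m ≥ 47
We know it is not the case that m < 47.
By disjunctive syllogism, the other disjunct must be true.

m ≥ 47


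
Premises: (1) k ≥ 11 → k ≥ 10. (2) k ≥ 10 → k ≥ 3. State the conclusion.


Hypothetical syllogism: P → Q, Q → R ⊢ P → R
Premise 1: k ≥ 11 → k ≥ 10
Premise 2: k ≥ 10 → k ≥ 3
Chain the implications: the middle term (k ≥ 10) links the two.
Conclusion: If k ≥ 11, then k ≥ 3.

If k ≥ 11, then k ≥ 3.


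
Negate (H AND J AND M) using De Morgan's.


De Morgan's law: ¬(P ∧ Q ∧ R) ≡ ¬P ∨ ¬Q ∨ ¬R
¬(H ∧ J ∧ M) = ¬H ∨ ¬J ∨ ¬M

¬H ∨ ¬J ∨ ¬M


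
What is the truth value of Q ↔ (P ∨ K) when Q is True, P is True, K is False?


Q = True, P = True, K = False
Step 1: P ∨ K = True OR False = True
Step 2: Q ↔ (True): true when both sides have same truth value.
Result: True ↔ True = True

True


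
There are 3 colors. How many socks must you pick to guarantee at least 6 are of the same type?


Pigeonhole: to guarantee k in one of n categories, need (k-1)×n + 1.
k = 6, n = 3
Minimum = (6-1) × 3 + 1 = 5 × 3 + 1

16


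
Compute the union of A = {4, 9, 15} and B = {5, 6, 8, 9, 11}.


A = {4, 9, 15}
B = {5, 6, 8, 9, 11}
Operation: union
All elements combined: 4, 5, 6, 8, 9, 11, 15

{4, 5, 6, 8, 9, 11, 15}


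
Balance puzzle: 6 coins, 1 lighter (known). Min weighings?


Each weighing has 3 outcomes (left heavy / balance / right heavy), so k weighings distinguish at most 3^k cases; splitting into three near-equal groups achieves this.
Need 3^k ≥ 6: 3^1 = 3 < 6 ≤ 3^2 = 9
k = ⌈log₃(6)⌉ = 2

2


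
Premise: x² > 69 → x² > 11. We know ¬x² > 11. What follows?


Modus tollens: P → Q, ¬Q ⊢ ¬P
P: x² > 69
Q: x² > 11
We have P → Q and Q is false.
By modus tollens, P must be false.

It is not the case that x² > 69


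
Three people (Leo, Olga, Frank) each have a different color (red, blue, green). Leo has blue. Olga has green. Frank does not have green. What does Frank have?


From clues:
  Olga → green
  Leo → blue
By elimination, Frank gets the remaining.

red


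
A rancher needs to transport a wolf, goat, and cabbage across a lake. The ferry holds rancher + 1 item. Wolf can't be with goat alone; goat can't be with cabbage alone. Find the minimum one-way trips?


1. rancher+goat → 2. rancher ← 3. rancher+wolf → 4. rancher+goat ← 5. rancher+cabbage → 6. rancher ← 7. rancher+goat →
Minimum trips = 7

7


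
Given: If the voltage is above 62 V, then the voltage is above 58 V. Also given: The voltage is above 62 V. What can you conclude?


Modus ponens: P → Q, P ⊢ Q
P: the voltage is above 62 V
Q: the voltage is above 58 V
We have P → Q and P is true.
By modus ponens, Q must be true.

The voltage is above 58 V


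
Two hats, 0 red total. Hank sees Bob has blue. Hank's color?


Total red = 0, Bob = blue
Red accounted for: 0
Remaining for Hank: 0
Hank's hat is blue.

blue


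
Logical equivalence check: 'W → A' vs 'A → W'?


Expression 1: W → A
Expression 2: A → W
Truth table (W A | Expr1 Expr2):
  T T |   T     T
  T F |   F     T   ← differ
  F T |   T     F   ← differ
  F F |   T     T
Counterexample: W=T, A=F gives Expr1 = F but Expr2 = T, so the expressions are NOT logically equivalent.

No


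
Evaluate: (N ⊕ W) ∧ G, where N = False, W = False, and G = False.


N = False, W = False, G = False
Step 1: N ⊕ W = False XOR False = False
Step 2: False ∧ G = False AND False = False
XOR true when exactly one of N,W is true; then AND with G.

False


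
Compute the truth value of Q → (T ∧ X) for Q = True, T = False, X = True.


Q = True, T = False, X = True
Step 1: T ∧ X = False AND True = False
Step 2: Q → (False): false only when Q=True and consequent=False.
Result: False

False


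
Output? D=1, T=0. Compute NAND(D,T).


D AND T = 0
NOT(0) = 1

1


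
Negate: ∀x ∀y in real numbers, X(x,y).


Original: ∀x ∀y X(x,y)
Rule: ¬∀→∃, ¬∃→∀, negate predicate.
Negation: ∃x ∃y ¬X(x,y)

∃x ∃y ¬X(x,y)


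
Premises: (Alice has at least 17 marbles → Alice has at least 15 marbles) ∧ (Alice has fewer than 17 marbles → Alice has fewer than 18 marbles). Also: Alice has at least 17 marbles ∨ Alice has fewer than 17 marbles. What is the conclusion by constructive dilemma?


Constructive dilemma: (P → Q) ∧ (R → S), P ∨ R ⊢ Q ∨ S
Premise 1: Alice has at least 17 marbles → Alice has at least 15 marbles
Premise 2: Alice has fewer than 17 marbles → Alice has fewer than 18 marbles
Premise 3: Alice has at least 17 marbles ∨ Alice has fewer than 17 marbles
Case 1: Assuming Alice has at least 17 marbles, then by Premise 1, Alice has at least 15 marbles.
Case 2: Assuming Alice has fewer than 17 marbles, then by Premise 2, Alice has fewer than 18 marbles.
Since one of Alice has at least 17 marbles or Alice has fewer than 17 marbles must hold, we get Alice has at least 15 marbles or Alice has fewer than 18 marbles.

Alice has at least 15 marbles or Alice has fewer than 18 marbles.


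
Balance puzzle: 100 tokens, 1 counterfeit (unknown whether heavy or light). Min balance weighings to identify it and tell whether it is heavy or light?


Let n = 100. 200 possibilities (n tokens × lighter/heavier); each weighing has 3 outcomes.
Bound for k weighings: say the first weighing puts j tokens on each pan. If it tips, the 2j weighed tokens remain suspects (each with a known direction) and k-1 weighings give 3^(k-1) outcomes; 3^(k-1) is odd, so 2j ≤ 3^(k-1) - 1. If it balances, the n - 2j unweighed tokens remain with direction unknown: 2(n - 2j) ≤ 3^(k-1) - 1 by the same parity argument. Adding, n ≤ (3^(k-1) - 1) + (3^(k-1) - 1)/2 = (3^k - 3)/2, and the classical three-group strategy achieves this (3 tokens in 2 weighings, 12 in 3, 39 in 4, 120 in 5).
So we need the smallest k with (3^k - 3)/2 ≥ 100.
k = 4: (3^4 - 3)/2 = 39 < 100 ✗
k = 5: (3^5 - 3)/2 = 120 ≥ 100 ✓

5


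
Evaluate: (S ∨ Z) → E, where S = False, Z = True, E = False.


S = False, Z = True, E = False
Step 1: S ∨ Z = False OR True = True
Step 2: (True) → E: false only when antecedent=True and E=False.
Result: False

False


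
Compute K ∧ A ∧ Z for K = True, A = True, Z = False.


K = True, A = True, Z = False
Step 1: K ∧ A = True AND True = True
Step 2: (True) ∧ Z = (True) AND False = False
AND is true only when ALL operands are true.

False


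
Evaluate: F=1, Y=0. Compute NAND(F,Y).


F AND Y = 0
NOT(0) = 1

1


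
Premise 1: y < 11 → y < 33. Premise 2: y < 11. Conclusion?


Modus ponens: P → Q, P ⊢ Q
P: y < 11
Q: y < 33
We have P → Q and P is true.
By modus ponens, Q must be true.

y < 33


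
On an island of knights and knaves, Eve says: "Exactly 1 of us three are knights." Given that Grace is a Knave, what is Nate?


Eve claims exactly 1 knights among Eve, Grace, Nate.
Given: Grace is a Knave.

Case 1: Eve is a Knight (tells truth)
  Then exactly 1 of the three are knights.
  Counting Eve, Grace: 1 knight(s) so far. Need 0 more → Nate = Knave.
Case 2: Eve is a Knave (lies)
  Then the count is NOT 1.
  If Nate = Knight, count = 1 = 1 → claim would be true, contradicts lie.
  If Nate = Knave, count = 0 ≠ 1 → lie confirmed ✓

Nate is a Knave.

Knave


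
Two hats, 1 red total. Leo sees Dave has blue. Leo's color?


Total red = 1, Dave = blue
Red accounted for: 0
Remaining for Leo: 1
Leo's hat is red.

red


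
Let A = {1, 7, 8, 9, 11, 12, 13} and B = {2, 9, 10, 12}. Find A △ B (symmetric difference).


A = {1, 7, 8, 9, 11, 12, 13}
B = {2, 9, 10, 12}
Operation: symmetric difference
In A only: [1, 7, 8, 11, 13], in B only: [2, 10]

{1, 2, 7, 8, 10, 11, 13}


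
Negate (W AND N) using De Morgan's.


De Morgan's law: ¬(P ∧ Q) ≡ ¬P ∨ ¬Q
¬(W ∧ N) = ¬W ∨ ¬N

¬W ∨ ¬N


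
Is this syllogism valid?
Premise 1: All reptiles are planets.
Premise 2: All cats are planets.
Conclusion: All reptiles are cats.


Premise 1: All reptiles are planets.
Premise 2: All cats are planets.
Conclusion: All reptiles are cats.
Fallacy: undistributed middle. planets is predicate in both.
Counterexample: reptiles and cats could be disjoint subsets of planets.

Invalid


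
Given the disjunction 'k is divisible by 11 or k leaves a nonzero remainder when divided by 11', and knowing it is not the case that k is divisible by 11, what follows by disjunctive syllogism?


Disjunctive syllogism: P ∨ Q, ¬P ⊢ Q
Disjunction: k is divisible by 11 ∨ k leaves a nonzero remainder when divided by 11
We know it is not the case that k is divisible by 11.
By disjunctive syllogism, the other disjunct must be true.

k leaves a nonzero remainder when divided by 11


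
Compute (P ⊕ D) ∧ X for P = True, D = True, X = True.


P = True, D = True, X = True
Step 1: P ⊕ D = True XOR True = False
Step 2: False ∧ X = False AND True = False
XOR true when exactly one of P,D is true; then AND with X.

False


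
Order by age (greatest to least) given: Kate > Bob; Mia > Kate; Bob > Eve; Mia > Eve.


Constraints: Kate > Bob; Mia > Kate; Bob > Eve; Mia > Eve
Method: at each step, the next-highest is the one remaining person who never appears on the smaller side of a constraint between remaining people.
  Step 1: remaining {Bob, Mia, Eve, Kate}; on the smaller side: {Bob, Eve, Kate} → Mia is next (Mia > Kate; Mia > Eve).
  Step 2: remaining {Bob, Eve, Kate}; on the smaller side: {Bob, Eve} → Kate is next (Kate > Bob).
  Step 3: remaining {Bob, Eve}; on the smaller side: {Eve} → Bob is next (Bob > Eve).
  Step 4: only Eve remains → lowest.
Final ranking (highest to lowest):

Mia > Kate > Bob > Eve


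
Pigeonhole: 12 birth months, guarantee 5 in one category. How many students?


Pigeonhole: to guarantee k in one of n categories, need (k-1)×n + 1.
k = 5, n = 12
Minimum = (5-1) × 12 + 1 = 4 × 12 + 1

49


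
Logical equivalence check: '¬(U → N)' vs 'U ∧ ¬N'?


Expression 1: ¬(U → N)
Expression 2: U ∧ ¬N
Truth table (U N | Expr1 Expr2):
  T T |   F     F
  T F |   T     T
  F T |   F     F
  F F |   F     F
All 4 rows agree, so the expressions are logically equivalent.

Yes


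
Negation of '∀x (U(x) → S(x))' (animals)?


Original: ∀x (U(x) → S(x))
Rule: ¬∀→∃, ¬∃→∀, negate predicate.
Negation: ∃x (U(x) ∧ ¬S(x))

∃x (U(x) ∧ ¬S(x))


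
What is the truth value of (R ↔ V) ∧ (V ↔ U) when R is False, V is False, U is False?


R = False, V = False, U = False
Step 1: R ↔ V is true when R and V have the same value. Result: True
Step 2: V ↔ U is true when V and U have the same value. Result: True
Step 3: True ∧ True = True

True


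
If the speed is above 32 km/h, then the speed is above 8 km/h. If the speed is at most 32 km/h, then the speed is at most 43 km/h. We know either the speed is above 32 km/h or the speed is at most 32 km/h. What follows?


Constructive dilemma: (P → Q) ∧ (R → S), P ∨ R ⊢ Q ∨ S
Premise 1: the speed is above 32 km/h → the speed is above 8 km/h
Premise 2: the speed is at most 32 km/h → the speed is at most 43 km/h
Premise 3: the speed is above 32 km/h ∨ the speed is at most 32 km/h
Case 1: Assuming the speed is above 32 km/h, then by Premise 1, the speed is above 8 km/h.
Case 2: Assuming the speed is at most 32 km/h, then by Premise 2, the speed is at most 43 km/h.
Since one of the speed is above 32 km/h or the speed is at most 32 km/h must hold, we get the speed is above 8 km/h or the speed is at most 43 km/h.

The speed is above 8 km/h or the speed is at most 43 km/h.


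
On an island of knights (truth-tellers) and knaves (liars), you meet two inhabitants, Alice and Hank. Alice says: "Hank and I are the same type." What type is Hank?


Alice says: "Hank and I are the same type."
Case 1: Alice is a Knight (truth-teller)
  Statement is true → they ARE the same → Hank is also a Knight
Case 2: Alice is a Knave (liar)
  Statement is false → they are NOT the same → Hank is a Knight
In both cases, Hank is a Knight.

Knight


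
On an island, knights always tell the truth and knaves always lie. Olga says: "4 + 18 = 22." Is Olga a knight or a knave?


Statement: "4 + 18 = 22."
Actual: 4 + 18 = 22
Claimed: 22
Statement is TRUE → Olga tells the truth → Knight

Knight


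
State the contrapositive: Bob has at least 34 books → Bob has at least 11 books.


Original: If Bob has at least 34 books, then Bob has at least 11 books
Contrapositive: If ¬Q, then ¬P
Negate Q: not (Bob has at least 11 books)
Negate P: not (Bob has at least 34 books)

If not (Bob has at least 11 books), then not (Bob has at least 34 books).


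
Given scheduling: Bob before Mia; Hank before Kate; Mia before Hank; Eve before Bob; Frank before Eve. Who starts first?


Constraints: Bob before Mia; Hank before Kate; Mia before Hank; Eve before Bob; Frank before Eve
The first task can have nothing scheduled before it, so it must never appear on the right of a 'before'.
Tasks appearing after some 'before': Mia, Kate, Hank, Bob, Eve.
The only task not in that list is Frank → it is first.

Frank


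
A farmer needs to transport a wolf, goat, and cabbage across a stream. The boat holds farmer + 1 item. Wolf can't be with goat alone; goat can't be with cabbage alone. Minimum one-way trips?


1. farmer+goat → 2. farmer ← 3. farmer+wolf → 4. farmer+goat ← 5. farmer+cabbage → 6. farmer ← 7. farmer+goat →
Minimum trips = 7

7


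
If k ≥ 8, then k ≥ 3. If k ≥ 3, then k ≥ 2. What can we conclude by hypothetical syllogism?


Hypothetical syllogism: P → Q, Q → R ⊢ P → R
Premise 1: k ≥ 8 → k ≥ 3
Premise 2: k ≥ 3 → k ≥ 2
Chain the implications: the middle term (k ≥ 3) links the two.
Conclusion: If k ≥ 8, then k ≥ 2.

If k ≥ 8, then k ≥ 2.


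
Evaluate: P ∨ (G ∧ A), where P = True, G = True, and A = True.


P = True, G = True, A = True
Step 1: G ∧ A = True AND True = True
Step 2: P ∨ True = True OR True = True
AND evaluated first (higher precedence); then OR applied.

True


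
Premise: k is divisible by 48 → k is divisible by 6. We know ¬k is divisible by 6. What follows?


Modus tollens: P → Q, ¬Q ⊢ ¬P
P: k is divisible by 48
Q: k is divisible by 6
We have P → Q and Q is false.
By modus tollens, P must be false.

It is not the case that k is divisible by 48


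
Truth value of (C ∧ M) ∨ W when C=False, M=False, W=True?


C = False, M = False, W = True
Expression: (C ∧ M) ∨ W
Step 1: C ∧ M = False AND False = False
Step 2: (False) ∨ W = False OR True = True

True


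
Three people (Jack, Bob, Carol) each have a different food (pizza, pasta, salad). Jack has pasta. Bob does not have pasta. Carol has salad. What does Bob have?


From clues:
  Carol → salad
  Jack → pasta
By elimination, Bob gets the remaining.

pizza


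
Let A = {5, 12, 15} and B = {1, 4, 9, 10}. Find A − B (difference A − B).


A = {5, 12, 15}
B = {1, 4, 9, 10}
Operation: difference A − B
In A but not B: 5, 12, 15

{5, 12, 15}


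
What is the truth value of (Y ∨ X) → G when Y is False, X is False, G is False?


Y = False, X = False, G = False
Step 1: Y ∨ X = False OR False = False
Step 2: (False) → G: false only when antecedent=True and G=False.
Result: True

True


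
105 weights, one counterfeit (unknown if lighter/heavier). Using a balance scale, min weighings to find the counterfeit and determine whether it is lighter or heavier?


Let n = 105. 210 possibilities (n weights × lighter/heavier); each weighing has 3 outcomes.
Bound for k weighings: say the first weighing puts j weights on each pan. If it tips, the 2j weighed weights remain suspects (each with a known direction) and k-1 weighings give 3^(k-1) outcomes; 3^(k-1) is odd, so 2j ≤ 3^(k-1) - 1. If it balances, the n - 2j unweighed weights remain with direction unknown: 2(n - 2j) ≤ 3^(k-1) - 1 by the same parity argument. Adding, n ≤ (3^(k-1) - 1) + (3^(k-1) - 1)/2 = (3^k - 3)/2, and the classical three-group strategy achieves this (3 weights in 2 weighings, 12 in 3, 39 in 4, 120 in 5).
So we need the smallest k with (3^k - 3)/2 ≥ 105.
k = 4: (3^4 - 3)/2 = 39 < 105 ✗
k = 5: (3^5 - 3)/2 = 120 ≥ 105 ✓

5


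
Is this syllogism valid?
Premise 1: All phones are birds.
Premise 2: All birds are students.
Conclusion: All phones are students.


Premise 1: All phones are birds.
Premise 2: All birds are students.
Conclusion: All phones are students.
Barbara syllogism (AAA-1): All A are B, All B are C → All A are C.
Middle term (birds) distributed in premise 2.

Valid


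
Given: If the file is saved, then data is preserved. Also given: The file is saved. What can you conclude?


Modus ponens: P → Q, P ⊢ Q
P: the file is saved
Q: data is preserved
We have P → Q and P is true.
By modus ponens, Q must be true.

Data is preserved


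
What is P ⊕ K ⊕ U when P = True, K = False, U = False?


P = True, K = False, U = False
Step 1: P ⊕ K = True XOR False = True
Step 2: True ⊕ U = True XOR False = True
XOR is true when an odd number of operands are true.

True


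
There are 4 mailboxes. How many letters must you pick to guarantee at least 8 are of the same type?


Pigeonhole: to guarantee k in one of n categories, need (k-1)×n + 1.
k = 8, n = 4
Minimum = (8-1) × 4 + 1 = 7 × 4 + 1

29


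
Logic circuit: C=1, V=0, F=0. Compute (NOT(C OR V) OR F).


C OR V = 1
NOT(1) = 0
0 OR 0 = 0

0


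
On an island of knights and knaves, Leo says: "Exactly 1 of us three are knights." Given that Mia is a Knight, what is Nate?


Leo claims exactly 1 knights among Leo, Mia, Nate.
Given: Mia is a Knight.

Case 1: Leo is a Knight (tells truth)
  Then exactly 1 of the three are knights.
  Counting Leo, Mia: 2 knight(s) so far. Need -1 more → impossible.
Case 2: Leo is a Knave (lies)
  Then the count is NOT 1.
  If Nate = Knave, count = 1 = 1 → claim would be true, contradicts lie.
  If Nate = Knight, count = 2 ≠ 1 → lie confirmed ✓

Nate is a Knight.

Knight


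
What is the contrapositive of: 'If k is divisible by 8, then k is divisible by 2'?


Original: If k is divisible by 8, then k is divisible by 2
Contrapositive: If ¬Q, then ¬P
Negate Q: not (k is divisible by 2)
Negate P: not (k is divisible by 8)

If not (k is divisible by 2), then not (k is divisible by 8).


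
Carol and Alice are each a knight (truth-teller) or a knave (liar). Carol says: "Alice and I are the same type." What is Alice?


Carol says: "Alice and I are the same type."
Case 1: Carol is a Knight (truth-teller)
  Statement is true → they ARE the same → Alice is also a Knight
Case 2: Carol is a Knave (liar)
  Statement is false → they are NOT the same → Alice is a Knight
In both cases, Alice is a Knight.

Knight


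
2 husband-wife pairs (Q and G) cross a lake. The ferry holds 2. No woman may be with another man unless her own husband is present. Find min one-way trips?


Label couples Q and G.
1. WQ+WG → (far: WQ,WG; near: HQ,HG)
2. WQ ←   (far: WG; near: HQ,HG,WQ)
3. HQ+HG → (far: HQ,HG,WG; near: WQ)
4. HQ ←   (far: HG,WG; near: HQ,WQ)  — HQ returns, since WQ is alone on near bank
5. HQ+WQ → (far: all four; near: empty)
Every state respects the constraint.
Minimum trips = 5

5


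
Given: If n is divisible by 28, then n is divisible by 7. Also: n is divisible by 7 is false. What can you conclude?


Modus tollens: P → Q, ¬Q ⊢ ¬P
P: n is divisible by 28
Q: n is divisible by 7
We have P → Q and Q is false.
By modus tollens, P must be false.

It is not the case that n is divisible by 28


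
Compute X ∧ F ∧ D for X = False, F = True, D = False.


X = False, F = True, D = False
Step 1: X ∧ F = False AND True = False
Step 2: (False) ∧ D = (False) AND False = False
AND is true only when ALL operands are true.

False


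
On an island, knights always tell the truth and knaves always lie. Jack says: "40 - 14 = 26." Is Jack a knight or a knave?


Statement: "40 - 14 = 26."
Actual: 40 - 14 = 26
Claimed: 26
Statement is TRUE → Jack tells the truth → Knight

Knight


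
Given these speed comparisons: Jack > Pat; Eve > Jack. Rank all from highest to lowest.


Constraints: Jack > Pat; Eve > Jack
Method: at each step, the next-highest is the one remaining person who never appears on the smaller side of a constraint between remaining people.
  Step 1: remaining {Pat, Eve, Jack}; on the smaller side: {Pat, Jack} → Eve is next (Eve > Jack).
  Step 2: remaining {Pat, Jack}; on the smaller side: {Pat} → Jack is next (Jack > Pat).
  Step 3: only Pat remains → lowest.
Final ranking (highest to lowest):

Eve > Jack > Pat


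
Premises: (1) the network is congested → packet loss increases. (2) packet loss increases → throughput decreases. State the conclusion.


Hypothetical syllogism: P → Q, Q → R ⊢ P → R
Premise 1: the network is congested → packet loss increases
Premise 2: packet loss increases → throughput decreases
Chain the implications: the middle term (packet loss increases) links the two.
Conclusion: If the network is congested, then throughput decreases.

If the network is congested, then throughput decreases.


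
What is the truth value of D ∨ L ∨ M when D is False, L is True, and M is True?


D = False, L = True, M = True
Step 1: D ∨ L = False OR True = True
Step 2: True ∨ M = True OR True = True
OR is true when at least one operand is true.

True


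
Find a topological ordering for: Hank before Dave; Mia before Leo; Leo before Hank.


Constraints: Hank before Dave; Mia before Leo; Leo before Hank
Method: repeatedly schedule the remaining task that has no remaining task required before it.
  Step 1: remaining {Mia, Dave, Leo, Hank}; every task except Mia still has a predecessor pending → schedule Mia.
  Step 2: remaining {Dave, Leo, Hank}; every task except Leo still has a predecessor pending → schedule Leo.
  Step 3: remaining {Dave, Hank}; every task except Hank still has a predecessor pending → schedule Hank.
  Step 4: only Dave remains → schedule Dave.
Resulting order:

Mia → Leo → Hank → Dave


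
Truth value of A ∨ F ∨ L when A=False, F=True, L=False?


A = False, F = True, L = False
Expression: A ∨ F ∨ L
Step 1: A ∨ F = False OR True = True
Step 2: (True) ∨ L = True OR False = True

True


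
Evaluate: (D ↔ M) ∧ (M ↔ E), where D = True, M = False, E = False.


D = True, M = False, E = False
Step 1: D ↔ M is true when D and M have the same value. Result: False
Step 2: M ↔ E is true when M and E have the same value. Result: True
Step 3: False ∧ True = False

False
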